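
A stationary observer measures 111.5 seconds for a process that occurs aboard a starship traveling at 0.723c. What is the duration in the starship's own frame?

Dilated time Δt = 111.5 seconds
γ = 1/√(1 - 0.723²) = 1.4475
Δt₀ = Δt/γ = 111.5/1.4475 = 77.03 seconds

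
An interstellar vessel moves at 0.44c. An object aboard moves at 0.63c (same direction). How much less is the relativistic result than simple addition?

Classical: u' + v = 0.63 + 0.44 = 1.07c
Relativistic: u = (0.63 + 0.44)/(1 + 0.2772) = 1.07/1.2772 = 0.8378c
Difference: 1.07 - 0.8378 = 0.2322c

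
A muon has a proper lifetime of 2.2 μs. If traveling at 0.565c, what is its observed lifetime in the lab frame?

Proper lifetime τ₀ = 2.2 μs
γ = 1/√(1 - 0.565²) = 1.212
τ = γτ₀ = 1.212 × 2.2 μs = 2.666 μs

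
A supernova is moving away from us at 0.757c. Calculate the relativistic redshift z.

β = 0.757
(1+β)/(1-β) = 1.757/0.243 = 7.230
√(7.230) = 2.689
z = 2.689 - 1 = 1.689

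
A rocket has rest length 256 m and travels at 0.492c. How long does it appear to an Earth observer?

Proper length L₀ = 256 m
γ = 1/√(1 - 0.492²) = 1.1486
L = L₀/γ = 256/1.1486 = 222.9 m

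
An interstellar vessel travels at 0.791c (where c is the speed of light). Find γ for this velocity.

v/c = 0.791, so (v/c)² = 0.625681
1 - (v/c)² = 0.374319
γ = 1/√(0.374319) = 1.634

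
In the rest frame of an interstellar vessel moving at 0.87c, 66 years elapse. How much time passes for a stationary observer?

Proper time Δt₀ = 66 years
γ = 1/√(1 - 0.87²) = 2.0282
Δt = γΔt₀ = 2.0282 × 66 = 133.9 years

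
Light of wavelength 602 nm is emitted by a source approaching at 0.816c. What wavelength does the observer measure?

β = 0.816
Wavelength Doppler factor = √(0.184/1.816) = √(0.1013) = 0.3183
λ_obs = 602 × 0.3183 = 191.6 nm (blueshift)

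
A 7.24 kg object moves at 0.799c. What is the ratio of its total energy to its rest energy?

E = γmc², E₀ = mc²
E/E₀ = γ = 1/√(1 - 0.799²) = 1.663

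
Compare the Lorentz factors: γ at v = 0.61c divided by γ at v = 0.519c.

γ₁ = 1/√(1 - 0.61²) = 1.262
γ₂ = 1/√(1 - 0.519²) = 1.170
γ₁/γ₂ = 1.262/1.170 = 1.079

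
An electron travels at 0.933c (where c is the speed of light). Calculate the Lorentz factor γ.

v/c = 0.933, so (v/c)² = 0.870489
1 - (v/c)² = 0.129511
γ = 1/√(0.129511) = 2.779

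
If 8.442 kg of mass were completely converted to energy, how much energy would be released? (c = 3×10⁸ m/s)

Using E = mc²:
c² = (3×10⁸)² = 9×10¹⁶ m²/s²
E = 8.442 × 9×10¹⁶ = 7.598×10¹⁷ J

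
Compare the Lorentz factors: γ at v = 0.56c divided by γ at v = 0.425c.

γ₁ = 1/√(1 - 0.56²) = 1.2070
γ₂ = 1/√(1 - 0.425²) = 1.1047
γ₁/γ₂ = 1.2070/1.1047 = 1.093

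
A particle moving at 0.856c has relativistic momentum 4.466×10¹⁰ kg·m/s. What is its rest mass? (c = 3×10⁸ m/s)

γ = 1/√(1 - 0.856²) = 1.9343
v = 0.856 × 3×10⁸ = 2.568×10⁸ m/s
m = p/(γv) = 4.466×10¹⁰/(1.9343 × 2.568×10⁸) = 89.91 kg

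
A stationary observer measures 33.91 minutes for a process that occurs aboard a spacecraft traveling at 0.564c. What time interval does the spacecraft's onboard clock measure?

Dilated time Δt = 33.91 minutes
γ = 1/√(1 - 0.564²) = 1.211
Δt₀ = Δt/γ = 33.91/1.211 = 28.00 minutes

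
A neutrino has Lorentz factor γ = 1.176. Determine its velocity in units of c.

From γ = 1/√(1 - v²/c²):
1/γ² = 1/1.176² = 0.7231
v²/c² = 1 - 0.7231 = 0.2769
v/c = √(0.2769) = 0.5262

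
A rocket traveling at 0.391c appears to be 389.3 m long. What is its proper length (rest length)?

Contracted length L = 389.3 m
γ = 1/√(1 - 0.391²) = 1.0865
L₀ = γL = 1.0865 × 389.3 = 423.0 m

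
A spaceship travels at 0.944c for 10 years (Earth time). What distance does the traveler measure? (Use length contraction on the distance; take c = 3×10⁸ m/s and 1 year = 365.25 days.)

Earth distance: d = v × t = 0.944c × 10 yr = 8.937×10¹⁶ m
γ = 3.031
d' = d/γ = 8.937×10¹⁶/3.031 = 2.949×10¹⁶ m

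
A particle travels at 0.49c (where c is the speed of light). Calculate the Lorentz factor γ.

v/c = 0.49, so (v/c)² = 0.2401
1 - (v/c)² = 0.7599
γ = 1/√(0.7599) = 1.147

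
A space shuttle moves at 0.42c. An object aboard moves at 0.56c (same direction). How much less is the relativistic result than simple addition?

Classical: u' + v = 0.56 + 0.42 = 0.98c
Relativistic: u = (0.56 + 0.42)/(1 + 0.2352) = 0.98/1.2352 = 0.7934c
Difference: 0.98 - 0.7934 = 0.1866c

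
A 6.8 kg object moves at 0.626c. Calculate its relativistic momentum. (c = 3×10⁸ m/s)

γ = 1/√(1 - 0.626²) = 1.2823
v = 0.626 × 3×10⁸ = 1.878×10⁸ m/s
p = γmv = 1.2823 × 6.8 × 1.878×10⁸ = 1.638×10⁹ kg·m/s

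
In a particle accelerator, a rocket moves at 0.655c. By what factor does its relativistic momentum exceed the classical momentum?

p_rel = γmv, p_class = mv
Ratio = γ = 1/√(1 - 0.655²)
= 1/√(0.570975) = 1.323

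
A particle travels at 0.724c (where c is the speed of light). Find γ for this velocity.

v/c = 0.724, so (v/c)² = 0.524176
1 - (v/c)² = 0.475824
γ = 1/√(0.475824) = 1.450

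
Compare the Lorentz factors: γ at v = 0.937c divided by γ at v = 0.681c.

γ₁ = 1/√(1 - 0.937²) = 2.863
γ₂ = 1/√(1 - 0.681²) = 1.366
γ₁/γ₂ = 2.863/1.366 = 2.096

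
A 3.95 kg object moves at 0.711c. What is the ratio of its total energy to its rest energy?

E = γmc², E₀ = mc²
E/E₀ = γ = 1/√(1 - 0.711²) = 1.422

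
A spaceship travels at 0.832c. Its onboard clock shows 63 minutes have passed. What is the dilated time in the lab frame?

Proper time Δt₀ = 63 minutes
γ = 1/√(1 - 0.832²) = 1.803
Δt = γΔt₀ = 1.803 × 63 = 113.6 minutes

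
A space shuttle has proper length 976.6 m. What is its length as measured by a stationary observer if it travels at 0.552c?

Proper length L₀ = 976.6 m
γ = 1/√(1 - 0.552²) = 1.1993
L = L₀/γ = 976.6/1.1993 = 814.3 m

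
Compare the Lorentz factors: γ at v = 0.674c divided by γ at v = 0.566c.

γ₁ = 1/√(1 - 0.674²) = 1.354
γ₂ = 1/√(1 - 0.566²) = 1.213
γ₁/γ₂ = 1.354/1.213 = 1.116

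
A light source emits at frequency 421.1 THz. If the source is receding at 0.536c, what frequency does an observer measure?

β = v/c = 0.536
(1-β)/(1+β) = 0.464/1.536 = 0.3021
Doppler factor = √(0.3021) = 0.5496
f_obs = 421.1 × 0.5496 = 231.4 THz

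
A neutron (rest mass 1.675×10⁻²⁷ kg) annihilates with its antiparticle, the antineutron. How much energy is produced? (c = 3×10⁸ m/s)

Both particles have the same rest mass, so total mass = 2m
E = 2m·c² = 2 × 1.675×10⁻²⁷ × (3×10⁸)²
= 2 × 1.675×10⁻²⁷ × 9×10¹⁶
= 3.015×10⁻¹⁰ J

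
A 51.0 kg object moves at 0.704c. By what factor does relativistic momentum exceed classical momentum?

p_rel = γmv, p_class = mv
Ratio = γ = 1/√(1 - 0.704²) = 1.408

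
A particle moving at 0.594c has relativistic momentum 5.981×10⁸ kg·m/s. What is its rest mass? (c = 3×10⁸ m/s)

γ = 1/√(1 - 0.594²) = 1.243
v = 0.594 × 3×10⁸ = 1.782×10⁸ m/s
m = p/(γv) = 5.981×10⁸/(1.243 × 1.782×10⁸) = 2.700 kg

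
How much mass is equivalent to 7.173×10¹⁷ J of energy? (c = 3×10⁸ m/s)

From E = mc², we get m = E/c²
c² = (3×10⁸)² = 9×10¹⁶ m²/s²
m = 7.173×10¹⁷ / 9×10¹⁶ = 7.970 kg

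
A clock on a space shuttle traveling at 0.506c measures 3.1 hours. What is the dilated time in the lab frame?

Proper time Δt₀ = 3.1 hours
γ = 1/√(1 - 0.506²) = 1.1594
Δt = γΔt₀ = 1.1594 × 3.1 = 3.594 hours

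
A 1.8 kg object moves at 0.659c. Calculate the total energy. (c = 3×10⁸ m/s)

γ = 1/√(1 - 0.659²) = 1.3295
mc² = 1.8 × (3×10⁸)² = 1.620×10¹⁷ J
E = γmc² = 1.3295 × 1.620×10¹⁷ = 2.154×10¹⁷ J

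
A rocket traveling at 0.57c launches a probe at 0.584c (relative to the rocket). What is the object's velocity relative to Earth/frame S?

u = (u' + v)/(1 + u'v/c²)
Numerator: 0.584 + 0.57 = 1.154
Denominator: 1 + 0.33288 = 1.33288
u = 1.154/1.33288 = 0.8658c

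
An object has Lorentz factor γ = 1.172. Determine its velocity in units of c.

From γ = 1/√(1 - v²/c²):
1/γ² = 1/1.172² = 0.7280
v²/c² = 1 - 0.7280 = 0.2720
v/c = √(0.2720) = 0.5215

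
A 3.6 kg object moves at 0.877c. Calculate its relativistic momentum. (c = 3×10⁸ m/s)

γ = 1/√(1 - 0.877²) = 2.081
v = 0.877 × 3×10⁸ = 2.631×10⁸ m/s
p = γmv = 2.081 × 3.6 × 2.631×10⁸ = 1.971×10⁹ kg·m/s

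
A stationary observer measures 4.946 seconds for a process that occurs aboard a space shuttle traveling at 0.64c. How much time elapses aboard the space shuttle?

Dilated time Δt = 4.946 seconds
γ = 1/√(1 - 0.64²) = 1.30145
Δt₀ = Δt/γ = 4.946/1.30145 = 3.800 seconds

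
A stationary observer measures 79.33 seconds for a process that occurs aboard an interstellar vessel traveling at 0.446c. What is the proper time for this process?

Dilated time Δt = 79.33 seconds
γ = 1/√(1 - 0.446²) = 1.1173
Δt₀ = Δt/γ = 79.33/1.1173 = 71.00 seconds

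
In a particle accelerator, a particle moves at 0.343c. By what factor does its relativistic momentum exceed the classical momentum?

p_rel = γmv, p_class = mv
Ratio = γ = 1/√(1 - 0.343²)
= 1/√(0.882351) = 1.065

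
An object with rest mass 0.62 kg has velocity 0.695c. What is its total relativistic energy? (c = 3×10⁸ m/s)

γ = 1/√(1 - 0.695²) = 1.3908
mc² = 0.62 × (3×10⁸)² = 5.580×10¹⁶ J
E = γmc² = 1.3908 × 5.580×10¹⁶ = 7.761×10¹⁶ J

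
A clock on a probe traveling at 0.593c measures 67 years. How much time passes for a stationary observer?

Proper time Δt₀ = 67 years
γ = 1/√(1 - 0.593²) = 1.242
Δt = γΔt₀ = 1.242 × 67 = 83.21 years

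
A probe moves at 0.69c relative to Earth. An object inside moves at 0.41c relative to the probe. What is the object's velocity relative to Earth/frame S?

u = (u' + v)/(1 + u'v/c²)
Numerator: 0.41 + 0.69 = 1.1
Denominator: 1 + 0.2829 = 1.2829
u = 1.1/1.2829 = 0.8574c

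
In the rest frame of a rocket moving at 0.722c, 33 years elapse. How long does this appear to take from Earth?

Proper time Δt₀ = 33 years
γ = 1/√(1 - 0.722²) = 1.44531
Δt = γΔt₀ = 1.44531 × 33 = 47.70 years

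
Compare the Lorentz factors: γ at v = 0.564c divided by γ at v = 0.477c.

γ₁ = 1/√(1 - 0.564²) = 1.211
γ₂ = 1/√(1 - 0.477²) = 1.138
γ₁/γ₂ = 1.211/1.138 = 1.064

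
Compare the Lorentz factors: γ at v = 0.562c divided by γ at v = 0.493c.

γ₁ = 1/√(1 - 0.562²) = 1.209
γ₂ = 1/√(1 - 0.493²) = 1.149
γ₁/γ₂ = 1.209/1.149 = 1.052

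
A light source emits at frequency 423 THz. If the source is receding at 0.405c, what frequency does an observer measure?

β = v/c = 0.405
(1-β)/(1+β) = 0.595/1.405 = 0.4235
Doppler factor = √(0.4235) = 0.6508
f_obs = 423 × 0.6508 = 275.3 THz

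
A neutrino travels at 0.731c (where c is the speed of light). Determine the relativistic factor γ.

v/c = 0.731, so (v/c)² = 0.534361
1 - (v/c)² = 0.465639
γ = 1/√(0.465639) = 1.465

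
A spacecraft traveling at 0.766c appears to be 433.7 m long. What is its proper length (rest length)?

Contracted length L = 433.7 m
γ = 1/√(1 - 0.766²) = 1.5556
L₀ = γL = 1.5556 × 433.7 = 674.7 m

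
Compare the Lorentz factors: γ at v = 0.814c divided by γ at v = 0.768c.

γ₁ = 1/√(1 - 0.814²) = 1.722
γ₂ = 1/√(1 - 0.768²) = 1.561
γ₁/γ₂ = 1.722/1.561 = 1.103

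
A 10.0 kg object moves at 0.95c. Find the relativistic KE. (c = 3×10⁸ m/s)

γ = 1/√(1 - 0.95²) = 3.2026
γ - 1 = 2.2026
KE = (γ-1)mc² = 2.2026 × 10.0 × (3×10⁸)² = 1.982×10¹⁸ J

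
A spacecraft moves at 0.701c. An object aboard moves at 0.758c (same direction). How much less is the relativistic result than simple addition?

Classical: u' + v = 0.758 + 0.701 = 1.459c
Relativistic: u = (0.758 + 0.701)/(1 + 0.531358) = 1.459/1.531358 = 0.9527c
Difference: 1.459 - 0.9527 = 0.5063c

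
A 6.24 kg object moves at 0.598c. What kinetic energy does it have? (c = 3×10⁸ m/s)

γ = 1/√(1 - 0.598²) = 1.2477
γ - 1 = 0.2477
KE = (γ-1)mc² = 0.2477 × 6.24 × (3×10⁸)² = 1.391×10¹⁷ J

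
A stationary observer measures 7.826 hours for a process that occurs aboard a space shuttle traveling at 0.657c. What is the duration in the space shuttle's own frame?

Dilated time Δt = 7.826 hours
γ = 1/√(1 - 0.657²) = 1.3265
Δt₀ = Δt/γ = 7.826/1.3265 = 5.900 hours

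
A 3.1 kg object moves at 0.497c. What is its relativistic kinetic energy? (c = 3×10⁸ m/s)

γ = 1/√(1 - 0.497²) = 1.1524
γ - 1 = 0.1524
KE = (γ-1)mc² = 0.1524 × 3.1 × (3×10⁸)² = 4.252×10¹⁶ J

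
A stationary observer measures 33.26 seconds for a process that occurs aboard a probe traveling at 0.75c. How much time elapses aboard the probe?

Dilated time Δt = 33.26 seconds
γ = 1/√(1 - 0.75²) = 1.512
Δt₀ = Δt/γ = 33.26/1.512 = 22.00 seconds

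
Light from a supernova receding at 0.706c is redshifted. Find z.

β = 0.706
(1+β)/(1-β) = 1.706/0.294 = 5.803
√(5.803) = 2.409
z = 2.409 - 1 = 1.409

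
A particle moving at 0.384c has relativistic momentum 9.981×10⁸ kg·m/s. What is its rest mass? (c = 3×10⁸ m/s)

γ = 1/√(1 - 0.384²) = 1.083
v = 0.384 × 3×10⁸ = 1.152×10⁸ m/s
m = p/(γv) = 9.981×10⁸/(1.083 × 1.152×10⁸) = 8.000 kg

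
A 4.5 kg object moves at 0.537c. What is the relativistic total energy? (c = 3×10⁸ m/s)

γ = 1/√(1 - 0.537²) = 1.1854
mc² = 4.5 × (3×10⁸)² = 4.050×10¹⁷ J
E = γmc² = 1.1854 × 4.050×10¹⁷ = 4.801×10¹⁷ J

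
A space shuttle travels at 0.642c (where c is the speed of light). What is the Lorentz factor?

v/c = 0.642, so (v/c)² = 0.412164
1 - (v/c)² = 0.587836
γ = 1/√(0.587836) = 1.304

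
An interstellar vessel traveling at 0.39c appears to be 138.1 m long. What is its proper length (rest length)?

Contracted length L = 138.1 m
γ = 1/√(1 - 0.39²) = 1.086
L₀ = γL = 1.086 × 138.1 = 150.0 m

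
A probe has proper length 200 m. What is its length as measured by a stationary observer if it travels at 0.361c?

Proper length L₀ = 200 m
γ = 1/√(1 - 0.361²) = 1.0723
L = L₀/γ = 200/1.0723 = 186.5 m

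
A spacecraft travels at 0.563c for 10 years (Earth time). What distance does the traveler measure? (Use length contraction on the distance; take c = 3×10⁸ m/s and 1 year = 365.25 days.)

Earth distance: d = v × t = 0.563c × 10 yr = 5.330×10¹⁶ m
γ = 1.210
d' = d/γ = 5.330×10¹⁶/1.210 = 4.405×10¹⁶ m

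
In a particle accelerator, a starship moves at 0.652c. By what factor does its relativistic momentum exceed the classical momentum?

p_rel = γmv, p_class = mv
Ratio = γ = 1/√(1 - 0.652²)
= 1/√(0.574896) = 1.319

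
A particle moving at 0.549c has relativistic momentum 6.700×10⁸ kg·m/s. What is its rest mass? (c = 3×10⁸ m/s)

γ = 1/√(1 - 0.549²) = 1.1964
v = 0.549 × 3×10⁸ = 1.647×10⁸ m/s
m = p/(γv) = 6.700×10⁸/(1.1964 × 1.647×10⁸) = 3.400 kg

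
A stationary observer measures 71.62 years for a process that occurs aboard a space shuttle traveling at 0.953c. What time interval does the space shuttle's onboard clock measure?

Dilated time Δt = 71.62 years
γ = 1/√(1 - 0.953²) = 3.301
Δt₀ = Δt/γ = 71.62/3.301 = 21.70 years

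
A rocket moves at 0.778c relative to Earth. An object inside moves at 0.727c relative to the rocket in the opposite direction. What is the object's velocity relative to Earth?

Object's velocity in rocket frame is u' = -0.727c
u = (u' + v)/(1 + u'v/c²) = (v - 0.727)/(1 - 0.727·v/c²)
Numerator: 0.778 - 0.727 = 0.051
Denominator: 1 - 0.565606 = 0.434394
u = 0.051/0.434394 = 0.1174c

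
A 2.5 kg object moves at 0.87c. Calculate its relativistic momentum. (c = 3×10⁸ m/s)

γ = 1/√(1 - 0.87²) = 2.028
v = 0.87 × 3×10⁸ = 2.610×10⁸ m/s
p = γmv = 2.028 × 2.5 × 2.610×10⁸ = 1.323×10⁹ kg·m/s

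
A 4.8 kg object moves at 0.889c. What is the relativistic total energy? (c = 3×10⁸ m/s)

γ = 1/√(1 - 0.889²) = 2.1838
mc² = 4.8 × (3×10⁸)² = 4.320×10¹⁷ J
E = γmc² = 2.1838 × 4.320×10¹⁷ = 9.434×10¹⁷ J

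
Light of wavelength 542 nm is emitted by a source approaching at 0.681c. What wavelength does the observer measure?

β = 0.681
Wavelength Doppler factor = √(0.319/1.681) = √(0.18977) = 0.4356
λ_obs = 542 × 0.4356 = 236.1 nm (blueshift)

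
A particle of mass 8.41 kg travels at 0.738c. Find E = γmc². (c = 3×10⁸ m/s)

γ = 1/√(1 - 0.738²) = 1.482
mc² = 8.41 × (3×10⁸)² = 7.569×10¹⁷ J
E = γmc² = 1.482 × 7.569×10¹⁷ = 1.122×10¹⁸ J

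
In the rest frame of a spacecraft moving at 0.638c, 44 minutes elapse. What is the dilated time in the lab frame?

Proper time Δt₀ = 44 minutes
γ = 1/√(1 - 0.638²) = 1.2986
Δt = γΔt₀ = 1.2986 × 44 = 57.14 minutes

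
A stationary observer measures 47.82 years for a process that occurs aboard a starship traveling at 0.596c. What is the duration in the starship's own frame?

Dilated time Δt = 47.82 years
γ = 1/√(1 - 0.596²) = 1.2454
Δt₀ = Δt/γ = 47.82/1.2454 = 38.40 years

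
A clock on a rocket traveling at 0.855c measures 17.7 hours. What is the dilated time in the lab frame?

Proper time Δt₀ = 17.7 hours
γ = 1/√(1 - 0.855²) = 1.928
Δt = γΔt₀ = 1.928 × 17.7 = 34.13 hours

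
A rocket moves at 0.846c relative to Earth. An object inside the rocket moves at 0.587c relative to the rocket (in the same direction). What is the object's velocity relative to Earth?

u = (u' + v)/(1 + u'v/c²)
Numerator: 0.587 + 0.846 = 1.433
Denominator: 1 + 0.496602 = 1.496602
u = 1.433/1.496602 = 0.9575c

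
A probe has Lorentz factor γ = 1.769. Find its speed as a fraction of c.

From γ = 1/√(1 - v²/c²):
1/γ² = 1/1.769² = 0.3196
v²/c² = 1 - 0.3196 = 0.6804
v/c = √(0.6804) = 0.8249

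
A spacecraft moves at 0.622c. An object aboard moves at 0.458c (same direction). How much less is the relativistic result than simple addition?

Classical: u' + v = 0.458 + 0.622 = 1.08c
Relativistic: u = (0.458 + 0.622)/(1 + 0.284876) = 1.08/1.284876 = 0.8405c
Difference: 1.08 - 0.8405 = 0.2395c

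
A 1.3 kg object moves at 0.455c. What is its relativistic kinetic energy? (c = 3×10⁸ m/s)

γ = 1/√(1 - 0.455²) = 1.123
γ - 1 = 0.1230
KE = (γ-1)mc² = 0.1230 × 1.3 × (3×10⁸)² = 1.439×10¹⁶ J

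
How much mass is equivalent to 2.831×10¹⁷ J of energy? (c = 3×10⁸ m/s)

From E = mc², we get m = E/c²
c² = (3×10⁸)² = 9×10¹⁶ m²/s²
m = 2.831×10¹⁷ / 9×10¹⁶ = 3.146 kg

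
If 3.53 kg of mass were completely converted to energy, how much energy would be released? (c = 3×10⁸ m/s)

Using E = mc²:
c² = (3×10⁸)² = 9×10¹⁶ m²/s²
E = 3.53 × 9×10¹⁶ = 3.177×10¹⁷ J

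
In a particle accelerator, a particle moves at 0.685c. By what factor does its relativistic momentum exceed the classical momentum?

p_rel = γmv, p_class = mv
Ratio = γ = 1/√(1 - 0.685²)
= 1/√(0.530775) = 1.373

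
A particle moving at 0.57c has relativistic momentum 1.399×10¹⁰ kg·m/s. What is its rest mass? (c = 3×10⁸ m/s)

γ = 1/√(1 - 0.57²) = 1.2171
v = 0.57 × 3×10⁸ = 1.710×10⁸ m/s
m = p/(γv) = 1.399×10¹⁰/(1.2171 × 1.710×10⁸) = 67.22 kg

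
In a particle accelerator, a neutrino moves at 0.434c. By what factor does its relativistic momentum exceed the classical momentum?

p_rel = γmv, p_class = mv
Ratio = γ = 1/√(1 - 0.434²)
= 1/√(0.811644) = 1.110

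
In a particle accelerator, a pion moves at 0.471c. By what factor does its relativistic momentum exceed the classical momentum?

p_rel = γmv, p_class = mv
Ratio = γ = 1/√(1 - 0.471²)
= 1/√(0.778159) = 1.134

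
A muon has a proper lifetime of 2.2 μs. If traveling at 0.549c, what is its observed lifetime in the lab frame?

Proper lifetime τ₀ = 2.2 μs
γ = 1/√(1 - 0.549²) = 1.1964
τ = γτ₀ = 1.1964 × 2.2 μs = 2.632 μs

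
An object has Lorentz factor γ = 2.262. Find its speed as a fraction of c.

From γ = 1/√(1 - v²/c²):
1/γ² = 1/2.262² = 0.1954
v²/c² = 1 - 0.1954 = 0.8046
v/c = √(0.8046) = 0.8970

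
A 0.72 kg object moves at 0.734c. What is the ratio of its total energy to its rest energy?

E = γmc², E₀ = mc²
E/E₀ = γ = 1/√(1 - 0.734²) = 1.472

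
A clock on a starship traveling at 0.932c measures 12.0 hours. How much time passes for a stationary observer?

Proper time Δt₀ = 12.0 hours
γ = 1/√(1 - 0.932²) = 2.759
Δt = γΔt₀ = 2.759 × 12.0 = 33.11 hours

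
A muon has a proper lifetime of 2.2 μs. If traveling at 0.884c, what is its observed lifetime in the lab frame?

Proper lifetime τ₀ = 2.2 μs
γ = 1/√(1 - 0.884²) = 2.139
τ = γτ₀ = 2.139 × 2.2 μs = 4.706 μs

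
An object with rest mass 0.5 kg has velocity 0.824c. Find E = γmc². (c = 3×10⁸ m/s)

γ = 1/√(1 - 0.824²) = 1.7649
mc² = 0.5 × (3×10⁸)² = 4.500×10¹⁶ J
E = γmc² = 1.7649 × 4.500×10¹⁶ = 7.942×10¹⁶ J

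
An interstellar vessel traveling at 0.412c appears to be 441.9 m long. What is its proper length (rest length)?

Contracted length L = 441.9 m
γ = 1/√(1 - 0.412²) = 1.0975
L₀ = γL = 1.0975 × 441.9 = 485.0 m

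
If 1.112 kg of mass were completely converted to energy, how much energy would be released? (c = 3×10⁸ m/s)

Using E = mc²:
c² = (3×10⁸)² = 9×10¹⁶ m²/s²
E = 1.112 × 9×10¹⁶ = 1.001×10¹⁷ J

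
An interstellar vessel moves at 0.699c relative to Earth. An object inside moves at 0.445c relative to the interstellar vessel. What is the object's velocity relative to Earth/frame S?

u = (u' + v)/(1 + u'v/c²)
Numerator: 0.445 + 0.699 = 1.144
Denominator: 1 + 0.311055 = 1.311055
u = 1.144/1.311055 = 0.8726c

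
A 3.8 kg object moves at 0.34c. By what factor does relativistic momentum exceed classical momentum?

p_rel = γmv, p_class = mv
Ratio = γ = 1/√(1 - 0.34²) = 1.063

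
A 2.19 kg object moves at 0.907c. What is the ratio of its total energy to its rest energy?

E = γmc², E₀ = mc²
E/E₀ = γ = 1/√(1 - 0.907²) = 2.375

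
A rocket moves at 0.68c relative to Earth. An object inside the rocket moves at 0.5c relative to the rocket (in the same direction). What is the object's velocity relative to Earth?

u = (u' + v)/(1 + u'v/c²)
Numerator: 0.5 + 0.68 = 1.18
Denominator: 1 + 0.34 = 1.34
u = 1.18/1.34 = 0.8806c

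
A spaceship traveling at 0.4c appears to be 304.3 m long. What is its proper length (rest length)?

Contracted length L = 304.3 m
γ = 1/√(1 - 0.4²) = 1.091
L₀ = γL = 1.091 × 304.3 = 332.0 m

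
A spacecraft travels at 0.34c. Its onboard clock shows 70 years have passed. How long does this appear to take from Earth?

Proper time Δt₀ = 70 years
γ = 1/√(1 - 0.34²) = 1.0633
Δt = γΔt₀ = 1.0633 × 70 = 74.43 years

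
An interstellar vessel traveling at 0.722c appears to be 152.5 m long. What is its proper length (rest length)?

Contracted length L = 152.5 m
γ = 1/√(1 - 0.722²) = 1.445
L₀ = γL = 1.445 × 152.5 = 220.4 m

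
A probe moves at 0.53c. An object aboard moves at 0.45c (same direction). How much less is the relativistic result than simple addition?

Classical: u' + v = 0.45 + 0.53 = 0.98c
Relativistic: u = (0.45 + 0.53)/(1 + 0.2385) = 0.98/1.2385 = 0.7913c
Difference: 0.98 - 0.7913 = 0.1887c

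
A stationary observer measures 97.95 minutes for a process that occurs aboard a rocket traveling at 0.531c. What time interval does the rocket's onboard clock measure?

Dilated time Δt = 97.95 minutes
γ = 1/√(1 - 0.531²) = 1.1801
Δt₀ = Δt/γ = 97.95/1.1801 = 83.00 minutes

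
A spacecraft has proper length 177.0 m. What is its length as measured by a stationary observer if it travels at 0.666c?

Proper length L₀ = 177.0 m
γ = 1/√(1 - 0.666²) = 1.341
L = L₀/γ = 177.0/1.341 = 132.0 m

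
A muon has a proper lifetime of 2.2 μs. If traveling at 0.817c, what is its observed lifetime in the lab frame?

Proper lifetime τ₀ = 2.2 μs
γ = 1/√(1 - 0.817²) = 1.734
τ = γτ₀ = 1.734 × 2.2 μs = 3.815 μs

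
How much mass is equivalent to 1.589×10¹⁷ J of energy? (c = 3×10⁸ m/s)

From E = mc², we get m = E/c²
c² = (3×10⁸)² = 9×10¹⁶ m²/s²
m = 1.589×10¹⁷ / 9×10¹⁶ = 1.766 kg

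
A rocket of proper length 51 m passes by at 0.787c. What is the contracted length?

Proper length L₀ = 51 m
γ = 1/√(1 - 0.787²) = 1.621
L = L₀/γ = 51/1.621 = 31.46 m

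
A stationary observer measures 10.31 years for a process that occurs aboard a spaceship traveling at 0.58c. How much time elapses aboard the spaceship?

Dilated time Δt = 10.31 years
γ = 1/√(1 - 0.58²) = 1.2276
Δt₀ = Δt/γ = 10.31/1.2276 = 8.399 years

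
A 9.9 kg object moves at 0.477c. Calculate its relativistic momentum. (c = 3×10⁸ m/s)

γ = 1/√(1 - 0.477²) = 1.138
v = 0.477 × 3×10⁸ = 1.431×10⁸ m/s
p = γmv = 1.138 × 9.9 × 1.431×10⁸ = 1.612×10⁹ kg·m/s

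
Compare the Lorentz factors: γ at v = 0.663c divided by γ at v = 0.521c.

γ₁ = 1/√(1 - 0.663²) = 1.336
γ₂ = 1/√(1 - 0.521²) = 1.172
γ₁/γ₂ = 1.336/1.172 = 1.140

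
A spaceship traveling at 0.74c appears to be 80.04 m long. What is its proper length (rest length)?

Contracted length L = 80.04 m
γ = 1/√(1 - 0.74²) = 1.487
L₀ = γL = 1.487 × 80.04 = 119.0 m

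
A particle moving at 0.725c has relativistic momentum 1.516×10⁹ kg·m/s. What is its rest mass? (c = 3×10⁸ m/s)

γ = 1/√(1 - 0.725²) = 1.4519
v = 0.725 × 3×10⁸ = 2.175×10⁸ m/s
m = p/(γv) = 1.516×10⁹/(1.4519 × 2.175×10⁸) = 4.801 kg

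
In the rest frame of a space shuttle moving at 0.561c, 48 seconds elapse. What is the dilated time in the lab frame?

Proper time Δt₀ = 48 seconds
γ = 1/√(1 - 0.561²) = 1.208
Δt = γΔt₀ = 1.208 × 48 = 57.98 seconds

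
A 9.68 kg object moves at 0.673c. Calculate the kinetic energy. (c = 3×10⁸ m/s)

γ = 1/√(1 - 0.673²) = 1.352
γ - 1 = 0.3520
KE = (γ-1)mc² = 0.3520 × 9.68 × (3×10⁸)² = 3.067×10¹⁷ J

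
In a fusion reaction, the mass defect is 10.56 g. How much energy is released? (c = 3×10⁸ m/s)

Convert mass defect: Δm = 10.56 g = 0.01056 kg
E = Δm·c² = 0.01056 × (3×10⁸)²
= 0.01056 × 9×10¹⁶ = 9.504×10¹⁴ J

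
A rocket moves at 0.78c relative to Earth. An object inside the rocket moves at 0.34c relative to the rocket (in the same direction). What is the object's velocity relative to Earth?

u = (u' + v)/(1 + u'v/c²)
Numerator: 0.34 + 0.78 = 1.12
Denominator: 1 + 0.2652 = 1.2652
u = 1.12/1.2652 = 0.8852c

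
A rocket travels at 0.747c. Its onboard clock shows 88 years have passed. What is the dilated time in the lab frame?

Proper time Δt₀ = 88 years
γ = 1/√(1 - 0.747²) = 1.504
Δt = γΔt₀ = 1.504 × 88 = 132.4 years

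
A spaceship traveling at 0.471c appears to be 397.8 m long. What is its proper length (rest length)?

Contracted length L = 397.8 m
γ = 1/√(1 - 0.471²) = 1.13362
L₀ = γL = 1.13362 × 397.8 = 451.0 m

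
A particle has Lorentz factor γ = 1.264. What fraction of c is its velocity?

From γ = 1/√(1 - v²/c²):
1/γ² = 1/1.264² = 0.6259
v²/c² = 1 - 0.6259 = 0.3741
v/c = √(0.3741) = 0.6116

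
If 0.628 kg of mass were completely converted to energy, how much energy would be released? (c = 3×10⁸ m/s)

Using E = mc²:
c² = (3×10⁸)² = 9×10¹⁶ m²/s²
E = 0.628 × 9×10¹⁶ = 5.652×10¹⁶ J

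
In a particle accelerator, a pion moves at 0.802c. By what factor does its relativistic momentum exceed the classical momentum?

p_rel = γmv, p_class = mv
Ratio = γ = 1/√(1 - 0.802²)
= 1/√(0.356796) = 1.674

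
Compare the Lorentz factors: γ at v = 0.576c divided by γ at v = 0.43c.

γ₁ = 1/√(1 - 0.576²) = 1.223
γ₂ = 1/√(1 - 0.43²) = 1.108
γ₁/γ₂ = 1.223/1.108 = 1.104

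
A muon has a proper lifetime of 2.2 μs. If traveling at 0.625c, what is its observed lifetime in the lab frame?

Proper lifetime τ₀ = 2.2 μs
γ = 1/√(1 - 0.625²) = 1.281
τ = γτ₀ = 1.281 × 2.2 μs = 2.818 μs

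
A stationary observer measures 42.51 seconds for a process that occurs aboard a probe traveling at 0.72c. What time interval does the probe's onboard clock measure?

Dilated time Δt = 42.51 seconds
γ = 1/√(1 - 0.72²) = 1.441
Δt₀ = Δt/γ = 42.51/1.441 = 29.50 seconds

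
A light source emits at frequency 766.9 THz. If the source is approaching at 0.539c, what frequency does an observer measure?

β = v/c = 0.539
(1+β)/(1-β) = 1.539/0.461 = 3.338
Doppler factor = √(3.338) = 1.827
f_obs = 766.9 × 1.827 = 1401 THz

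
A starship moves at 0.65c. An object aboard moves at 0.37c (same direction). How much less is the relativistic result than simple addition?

Classical: u' + v = 0.37 + 0.65 = 1.02c
Relativistic: u = (0.37 + 0.65)/(1 + 0.2405) = 1.02/1.2405 = 0.8222c
Difference: 1.02 - 0.8222 = 0.1978c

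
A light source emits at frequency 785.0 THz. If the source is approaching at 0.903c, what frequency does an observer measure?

β = v/c = 0.903
(1+β)/(1-β) = 1.903/0.097 = 19.62
Doppler factor = √(19.62) = 4.429
f_obs = 785.0 × 4.429 = 3477 THz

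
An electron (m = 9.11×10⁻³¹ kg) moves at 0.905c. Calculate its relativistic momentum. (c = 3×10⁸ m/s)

γ = 1/√(1 - 0.905²) = 2.3507
v = 0.905 × 3×10⁸ = 2.715×10⁸ m/s
p = γmv = 2.3507 × 9.11×10⁻³¹ × 2.715×10⁸ = 5.814×10⁻²² kg·m/s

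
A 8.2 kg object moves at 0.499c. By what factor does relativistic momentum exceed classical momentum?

p_rel = γmv, p_class = mv
Ratio = γ = 1/√(1 - 0.499²) = 1.154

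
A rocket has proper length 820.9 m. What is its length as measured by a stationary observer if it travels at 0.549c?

Proper length L₀ = 820.9 m
γ = 1/√(1 - 0.549²) = 1.1964
L = L₀/γ = 820.9/1.1964 = 686.1 m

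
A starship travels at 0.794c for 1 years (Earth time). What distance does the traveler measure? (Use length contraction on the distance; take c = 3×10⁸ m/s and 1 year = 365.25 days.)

Earth distance: d = v × t = 0.794c × 1 yr = 7.517×10¹⁵ m
γ = 1.645
d' = d/γ = 7.517×10¹⁵/1.645 = 4.570×10¹⁵ m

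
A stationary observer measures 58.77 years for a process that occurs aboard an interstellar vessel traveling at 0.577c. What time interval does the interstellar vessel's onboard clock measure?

Dilated time Δt = 58.77 years
γ = 1/√(1 - 0.577²) = 1.2244
Δt₀ = Δt/γ = 58.77/1.2244 = 48.00 years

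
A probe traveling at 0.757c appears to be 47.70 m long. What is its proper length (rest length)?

Contracted length L = 47.70 m
γ = 1/√(1 - 0.757²) = 1.5304
L₀ = γL = 1.5304 × 47.70 = 73.00 m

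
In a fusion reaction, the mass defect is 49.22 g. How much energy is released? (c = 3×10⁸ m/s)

Convert mass defect: Δm = 49.22 g = 0.04922 kg
E = Δm·c² = 0.04922 × (3×10⁸)²
= 0.04922 × 9×10¹⁶ = 4.430×10¹⁵ J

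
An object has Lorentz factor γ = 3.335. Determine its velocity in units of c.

From γ = 1/√(1 - v²/c²):
1/γ² = 1/3.335² = 0.08991
v²/c² = 1 - 0.08991 = 0.9101
v/c = √(0.9101) = 0.9540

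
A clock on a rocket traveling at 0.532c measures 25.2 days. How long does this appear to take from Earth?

Proper time Δt₀ = 25.2 days
γ = 1/√(1 - 0.532²) = 1.181
Δt = γΔt₀ = 1.181 × 25.2 = 29.76 days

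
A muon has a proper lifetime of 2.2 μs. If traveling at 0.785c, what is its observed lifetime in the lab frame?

Proper lifetime τ₀ = 2.2 μs
γ = 1/√(1 - 0.785²) = 1.614
τ = γτ₀ = 1.614 × 2.2 μs = 3.551 μs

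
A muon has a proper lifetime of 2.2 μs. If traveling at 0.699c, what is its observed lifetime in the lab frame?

Proper lifetime τ₀ = 2.2 μs
γ = 1/√(1 - 0.699²) = 1.398
τ = γτ₀ = 1.398 × 2.2 μs = 3.076 μs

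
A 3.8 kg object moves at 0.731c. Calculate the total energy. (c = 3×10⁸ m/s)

γ = 1/√(1 - 0.731²) = 1.4655
mc² = 3.8 × (3×10⁸)² = 3.420×10¹⁷ J
E = γmc² = 1.4655 × 3.420×10¹⁷ = 5.012×10¹⁷ J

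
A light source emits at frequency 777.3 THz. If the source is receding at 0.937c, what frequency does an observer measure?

β = v/c = 0.937
(1-β)/(1+β) = 0.063/1.937 = 0.032525
Doppler factor = √(0.032525) = 0.18035
f_obs = 777.3 × 0.18035 = 140.2 THz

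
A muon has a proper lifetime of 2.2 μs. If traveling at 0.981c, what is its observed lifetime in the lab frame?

Proper lifetime τ₀ = 2.2 μs
γ = 1/√(1 - 0.981²) = 5.154
τ = γτ₀ = 5.154 × 2.2 μs = 11.34 μs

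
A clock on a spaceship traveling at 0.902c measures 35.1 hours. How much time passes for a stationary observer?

Proper time Δt₀ = 35.1 hours
γ = 1/√(1 - 0.902²) = 2.3162
Δt = γΔt₀ = 2.3162 × 35.1 = 81.30 hours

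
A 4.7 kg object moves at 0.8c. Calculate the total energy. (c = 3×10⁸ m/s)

γ = 1/√(1 - 0.8²) = 1.6667
mc² = 4.7 × (3×10⁸)² = 4.230×10¹⁷ J
E = γmc² = 1.6667 × 4.230×10¹⁷ = 7.050×10¹⁷ J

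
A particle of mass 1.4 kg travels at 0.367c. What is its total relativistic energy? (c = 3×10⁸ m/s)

γ = 1/√(1 - 0.367²) = 1.075
mc² = 1.4 × (3×10⁸)² = 1.260×10¹⁷ J
E = γmc² = 1.075 × 1.260×10¹⁷ = 1.355×10¹⁷ J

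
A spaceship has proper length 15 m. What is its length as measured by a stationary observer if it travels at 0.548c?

Proper length L₀ = 15 m
γ = 1/√(1 - 0.548²) = 1.195
L = L₀/γ = 15/1.195 = 12.55 m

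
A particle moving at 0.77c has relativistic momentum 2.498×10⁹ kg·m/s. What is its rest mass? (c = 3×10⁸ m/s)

γ = 1/√(1 - 0.77²) = 1.5673
v = 0.77 × 3×10⁸ = 2.310×10⁸ m/s
m = p/(γv) = 2.498×10⁹/(1.5673 × 2.310×10⁸) = 6.900 kg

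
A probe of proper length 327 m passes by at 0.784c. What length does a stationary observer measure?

Proper length L₀ = 327 m
γ = 1/√(1 - 0.784²) = 1.611
L = L₀/γ = 327/1.611 = 203.0 m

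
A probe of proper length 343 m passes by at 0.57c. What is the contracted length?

Proper length L₀ = 343 m
γ = 1/√(1 - 0.57²) = 1.217
L = L₀/γ = 343/1.217 = 281.8 m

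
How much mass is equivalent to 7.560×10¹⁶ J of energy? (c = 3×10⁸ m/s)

From E = mc², we get m = E/c²
c² = (3×10⁸)² = 9×10¹⁶ m²/s²
m = 7.560×10¹⁶ / 9×10¹⁶ = 0.8400 kg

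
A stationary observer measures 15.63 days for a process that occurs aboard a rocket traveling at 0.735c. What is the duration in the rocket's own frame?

Dilated time Δt = 15.63 days
γ = 1/√(1 - 0.735²) = 1.475
Δt₀ = Δt/γ = 15.63/1.475 = 10.60 days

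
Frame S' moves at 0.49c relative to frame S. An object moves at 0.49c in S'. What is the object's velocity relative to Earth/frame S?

u = (u' + v)/(1 + u'v/c²)
Numerator: 0.49 + 0.49 = 0.98
Denominator: 1 + 0.2401 = 1.2401
u = 0.98/1.2401 = 0.7903c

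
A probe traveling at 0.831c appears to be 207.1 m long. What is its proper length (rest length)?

Contracted length L = 207.1 m
γ = 1/√(1 - 0.831²) = 1.7977
L₀ = γL = 1.7977 × 207.1 = 372.3 m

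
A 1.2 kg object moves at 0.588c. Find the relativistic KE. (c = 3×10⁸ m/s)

γ = 1/√(1 - 0.588²) = 1.2363
γ - 1 = 0.2363
KE = (γ-1)mc² = 0.2363 × 1.2 × (3×10⁸)² = 2.552×10¹⁶ J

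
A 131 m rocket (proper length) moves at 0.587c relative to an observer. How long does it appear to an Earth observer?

Proper length L₀ = 131 m
γ = 1/√(1 - 0.587²) = 1.235
L = L₀/γ = 131/1.235 = 106.1 m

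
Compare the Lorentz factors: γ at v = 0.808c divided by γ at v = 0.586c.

γ₁ = 1/√(1 - 0.808²) = 1.697
γ₂ = 1/√(1 - 0.586²) = 1.234
γ₁/γ₂ = 1.697/1.234 = 1.375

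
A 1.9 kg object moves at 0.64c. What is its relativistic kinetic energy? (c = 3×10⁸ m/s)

γ = 1/√(1 - 0.64²) = 1.30145
γ - 1 = 0.30145
KE = (γ-1)mc² = 0.30145 × 1.9 × (3×10⁸)² = 5.155×10¹⁶ J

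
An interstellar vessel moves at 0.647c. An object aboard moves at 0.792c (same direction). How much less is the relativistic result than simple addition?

Classical: u' + v = 0.792 + 0.647 = 1.439c
Relativistic: u = (0.792 + 0.647)/(1 + 0.512424) = 1.439/1.512424 = 0.9515c
Difference: 1.439 - 0.9515 = 0.4875c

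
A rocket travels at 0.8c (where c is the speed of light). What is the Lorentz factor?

v/c = 0.8, so (v/c)² = 0.64
1 - (v/c)² = 0.36
γ = 1/√(0.36) = 1.667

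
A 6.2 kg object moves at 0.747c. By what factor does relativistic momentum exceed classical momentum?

p_rel = γmv, p_class = mv
Ratio = γ = 1/√(1 - 0.747²) = 1.504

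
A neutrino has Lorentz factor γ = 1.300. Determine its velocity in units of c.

From γ = 1/√(1 - v²/c²):
1/γ² = 1/1.300² = 0.5917
v²/c² = 1 - 0.5917 = 0.4083
v/c = √(0.4083) = 0.6390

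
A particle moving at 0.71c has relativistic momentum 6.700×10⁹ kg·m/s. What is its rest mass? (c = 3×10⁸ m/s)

γ = 1/√(1 - 0.71²) = 1.420
v = 0.71 × 3×10⁸ = 2.130×10⁸ m/s
m = p/(γv) = 6.700×10⁹/(1.420 × 2.130×10⁸) = 22.15 kg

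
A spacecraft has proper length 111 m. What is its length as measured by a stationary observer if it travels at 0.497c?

Proper length L₀ = 111 m
γ = 1/√(1 - 0.497²) = 1.1524
L = L₀/γ = 111/1.1524 = 96.32 m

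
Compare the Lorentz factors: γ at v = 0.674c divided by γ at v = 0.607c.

γ₁ = 1/√(1 - 0.674²) = 1.354
γ₂ = 1/√(1 - 0.607²) = 1.258
γ₁/γ₂ = 1.354/1.258 = 1.076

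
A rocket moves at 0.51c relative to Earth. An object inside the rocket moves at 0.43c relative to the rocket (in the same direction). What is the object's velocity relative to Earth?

u = (u' + v)/(1 + u'v/c²)
Numerator: 0.43 + 0.51 = 0.94
Denominator: 1 + 0.2193 = 1.2193
u = 0.94/1.2193 = 0.7709c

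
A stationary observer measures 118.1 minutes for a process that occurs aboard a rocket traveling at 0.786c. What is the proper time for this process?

Dilated time Δt = 118.1 minutes
γ = 1/√(1 - 0.786²) = 1.6175
Δt₀ = Δt/γ = 118.1/1.6175 = 73.01 minutes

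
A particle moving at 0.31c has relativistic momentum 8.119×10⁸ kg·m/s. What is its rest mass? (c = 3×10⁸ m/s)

γ = 1/√(1 - 0.31²) = 1.0518
v = 0.31 × 3×10⁸ = 9.300×10⁷ m/s
m = p/(γv) = 8.119×10⁸/(1.0518 × 9.300×10⁷) = 8.300 kg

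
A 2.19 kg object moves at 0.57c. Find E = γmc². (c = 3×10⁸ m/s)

γ = 1/√(1 - 0.57²) = 1.217
mc² = 2.19 × (3×10⁸)² = 1.971×10¹⁷ J
E = γmc² = 1.217 × 1.971×10¹⁷ = 2.399×10¹⁷ J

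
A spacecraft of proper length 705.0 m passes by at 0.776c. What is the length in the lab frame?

Proper length L₀ = 705.0 m
γ = 1/√(1 - 0.776²) = 1.5855
L = L₀/γ = 705.0/1.5855 = 444.7 m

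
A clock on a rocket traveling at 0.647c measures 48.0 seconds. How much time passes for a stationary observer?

Proper time Δt₀ = 48.0 seconds
γ = 1/√(1 - 0.647²) = 1.3115
Δt = γΔt₀ = 1.3115 × 48.0 = 62.95 seconds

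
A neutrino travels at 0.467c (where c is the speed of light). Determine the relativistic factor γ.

v/c = 0.467, so (v/c)² = 0.218089
1 - (v/c)² = 0.781911
γ = 1/√(0.781911) = 1.131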